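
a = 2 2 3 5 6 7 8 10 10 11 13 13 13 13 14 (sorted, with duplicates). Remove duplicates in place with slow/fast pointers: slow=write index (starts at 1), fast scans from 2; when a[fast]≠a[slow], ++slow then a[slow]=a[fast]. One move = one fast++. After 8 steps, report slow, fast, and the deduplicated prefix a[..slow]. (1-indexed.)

(s=1,f=2) a[fast]=2=a[slow] dup → fast++
(s=1,f=3) a[fast]=3≠a[slow]=2 write a[2]=3 → slow++,fast++
(s=2,f=4) a[fast]=5≠a[slow]=3 write a[3]=5 → slow++,fast++
(s=3,f=5) a[fast]=6≠a[slow]=5 write a[4]=6 → slow++,fast++
(s=4,f=6) a[fast]=7≠a[slow]=6 write a[5]=7 → slow++,fast++
(s=5,f=7) a[fast]=8≠a[slow]=7 write a[6]=8 → slow++,fast++
(s=6,f=8) a[fast]=10≠a[slow]=8 write a[7]=10 → slow++,fast++
(s=7,f=9) a[fast]=10=a[slow] dup → fast++

slow=7, fast=10, prefix=[2, 3, 5, 6, 7, 8, 10]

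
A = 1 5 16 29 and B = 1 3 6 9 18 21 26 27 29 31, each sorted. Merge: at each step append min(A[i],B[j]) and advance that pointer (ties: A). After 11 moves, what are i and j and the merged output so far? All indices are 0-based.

[i=0,j=0] A[i]=1<=B[j]=1 take 1 → i++
[i=1,j=0] A[i]=5>B[j]=1 take 1 → j++
[i=1,j=1] A[i]=5>B[j]=3 take 3 → j++
[i=1,j=2] A[i]=5<=B[j]=6 take 5 → i++
[i=2,j=2] A[i]=16>B[j]=6 take 6 → j++
[i=2,j=3] A[i]=16>B[j]=9 take 9 → j++
[i=2,j=4] A[i]=16<=B[j]=18 take 16 → i++
[i=3,j=4] A[i]=29>B[j]=18 take 18 → j++
[i=3,j=5] A[i]=29>B[j]=21 take 21 → j++
[i=3,j=6] A[i]=29>B[j]=26 take 26 → j++
[i=3,j=7] A[i]=29>B[j]=27 take 27 → j++

i=3, j=8, merged so far=[1, 1, 3, 5, 6, 9, 16, 18, 21, 26, 27]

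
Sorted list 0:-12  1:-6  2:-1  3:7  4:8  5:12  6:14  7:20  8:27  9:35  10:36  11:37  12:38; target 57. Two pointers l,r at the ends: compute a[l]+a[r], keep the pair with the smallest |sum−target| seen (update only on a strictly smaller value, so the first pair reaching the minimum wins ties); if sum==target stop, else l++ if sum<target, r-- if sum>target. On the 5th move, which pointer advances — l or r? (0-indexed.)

l=0 r=12: -12+38=26 d=31 *, l++
l=1 r=12: -6+38=32 d=25 *, l++
l=2 r=12: -1+38=37 d=20 *, l++
l=3 r=12: 7+38=45 d=12 *, l++
l=4 r=12: 8+38=46 d=11 *, l++

l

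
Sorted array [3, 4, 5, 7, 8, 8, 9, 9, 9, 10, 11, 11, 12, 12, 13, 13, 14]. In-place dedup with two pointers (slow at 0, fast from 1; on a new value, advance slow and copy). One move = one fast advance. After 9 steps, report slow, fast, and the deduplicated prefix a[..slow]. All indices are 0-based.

(s=0,f=1) a[fast]=4≠a[slow]=3 write a[1]=4 → slow++,fast++
(s=1,f=2) a[fast]=5≠a[slow]=4 write a[2]=5 → slow++,fast++
(s=2,f=3) a[fast]=7≠a[slow]=5 write a[3]=7 → slow++,fast++
(s=3,f=4) a[fast]=8≠a[slow]=7 write a[4]=8 → slow++,fast++
(s=4,f=5) a[fast]=8=a[slow] dup → fast++
(s=4,f=6) a[fast]=9≠a[slow]=8 write a[5]=9 → slow++,fast++
(s=5,f=7) a[fast]=9=a[slow] dup → fast++
(s=5,f=8) a[fast]=9=a[slow] dup → fast++
(s=5,f=9) a[fast]=10≠a[slow]=9 write a[6]=10 → slow++,fast++

slow=6, fast=10, prefix=[3, 4, 5, 7, 8, 9, 10]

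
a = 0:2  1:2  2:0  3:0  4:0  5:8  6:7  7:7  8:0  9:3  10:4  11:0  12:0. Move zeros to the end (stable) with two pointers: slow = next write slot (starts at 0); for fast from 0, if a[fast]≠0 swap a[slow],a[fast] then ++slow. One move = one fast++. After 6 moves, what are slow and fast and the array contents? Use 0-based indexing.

slow=0 fast=0: a[fast]=2≠0 swap→a[0]=2, slow++,fast++
slow=1 fast=1: a[fast]=2≠0 swap→a[1]=2, slow++,fast++
slow=2 fast=2: a[fast]=0, fast++
slow=2 fast=3: a[fast]=0, fast++
slow=2 fast=4: a[fast]=0, fast++
slow=2 fast=5: a[fast]=8≠0 swap→a[2]=8, slow++,fast++

slow=3, fast=6, a=[2, 2, 8, 0, 0, 0, 7, 7, 0, 3, 4, 0, 0]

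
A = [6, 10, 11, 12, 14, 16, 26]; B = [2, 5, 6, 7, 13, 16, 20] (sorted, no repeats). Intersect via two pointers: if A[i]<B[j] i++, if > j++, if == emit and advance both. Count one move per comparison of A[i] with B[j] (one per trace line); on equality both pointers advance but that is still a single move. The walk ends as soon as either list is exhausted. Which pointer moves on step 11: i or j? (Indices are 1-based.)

j

[i=1,j=1] 6>2 → j++
[i=1,j=2] 6>5 → j++
[i=1,j=3] 6==6 emit → i++,j++
[i=2,j=4] 10>7 → j++
[i=2,j=5] 10<13 → i++
[i=3,j=5] 11<13 → i++
[i=4,j=5] 12<13 → i++
[i=5,j=5] 14>13 → j++
[i=5,j=6] 14<16 → i++
[i=6,j=6] 16==16 emit → i++,j++
[i=7,j=7] 26>20 → j++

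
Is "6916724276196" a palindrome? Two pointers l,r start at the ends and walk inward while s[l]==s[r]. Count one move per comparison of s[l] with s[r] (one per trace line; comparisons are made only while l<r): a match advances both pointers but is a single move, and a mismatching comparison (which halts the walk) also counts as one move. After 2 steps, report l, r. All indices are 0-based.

[0,12] '6'=='6' → l++,r--
[1,11] '9'=='9' → l++,r--

l=2, r=10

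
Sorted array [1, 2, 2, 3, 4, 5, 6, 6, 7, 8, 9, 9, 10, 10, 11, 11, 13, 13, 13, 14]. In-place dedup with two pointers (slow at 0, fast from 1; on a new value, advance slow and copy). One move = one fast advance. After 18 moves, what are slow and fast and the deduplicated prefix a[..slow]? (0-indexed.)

slow=11, fast=19, prefix=[1, 2, 3, 4, 5, 6, 7, 8, 9, 10, 11, 13]

slow=0 fast=1: a[fast]=2≠a[slow]=1 write a[1]=2, slow++,fast++
slow=1 fast=2: a[fast]=2=a[slow] dup, fast++
slow=1 fast=3: a[fast]=3≠a[slow]=2 write a[2]=3, slow++,fast++
slow=2 fast=4: a[fast]=4≠a[slow]=3 write a[3]=4, slow++,fast++
slow=3 fast=5: a[fast]=5≠a[slow]=4 write a[4]=5, slow++,fast++
slow=4 fast=6: a[fast]=6≠a[slow]=5 write a[5]=6, slow++,fast++
slow=5 fast=7: a[fast]=6=a[slow] dup, fast++
slow=5 fast=8: a[fast]=7≠a[slow]=6 write a[6]=7, slow++,fast++
slow=6 fast=9: a[fast]=8≠a[slow]=7 write a[7]=8, slow++,fast++
slow=7 fast=10: a[fast]=9≠a[slow]=8 write a[8]=9, slow++,fast++
slow=8 fast=11: a[fast]=9=a[slow] dup, fast++
slow=8 fast=12: a[fast]=10≠a[slow]=9 write a[9]=10, slow++,fast++
slow=9 fast=13: a[fast]=10=a[slow] dup, fast++
slow=9 fast=14: a[fast]=11≠a[slow]=10 write a[10]=11, slow++,fast++
slow=10 fast=15: a[fast]=11=a[slow] dup, fast++
slow=10 fast=16: a[fast]=13≠a[slow]=11 write a[11]=13, slow++,fast++
slow=11 fast=17: a[fast]=13=a[slow] dup, fast++
slow=11 fast=18: a[fast]=13=a[slow] dup, fast++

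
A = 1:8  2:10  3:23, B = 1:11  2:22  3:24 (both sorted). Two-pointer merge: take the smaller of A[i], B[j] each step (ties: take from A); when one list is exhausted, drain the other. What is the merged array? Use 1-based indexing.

[8, 10, 11, 22, 23, 24]

i=1 j=1: A[i]=8<=B[j]=11 take 8, i++
i=2 j=1: A[i]=10<=B[j]=11 take 10, i++
i=3 j=1: A[i]=23>B[j]=11 take 11, j++
i=3 j=2: A[i]=23>B[j]=22 take 22, j++
i=3 j=3: A[i]=23<=B[j]=24 take 23, i++
i=4 j=3: A done, take B[j]=24, j++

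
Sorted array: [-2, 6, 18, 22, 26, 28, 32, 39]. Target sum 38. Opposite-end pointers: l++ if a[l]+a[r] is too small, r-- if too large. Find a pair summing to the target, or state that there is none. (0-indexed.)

(6, 32)

l=0 r=7: -2+39=37 <38, l++
l=1 r=7: 6+39=45 >38, r--
l=1 r=6: 6+32=38, found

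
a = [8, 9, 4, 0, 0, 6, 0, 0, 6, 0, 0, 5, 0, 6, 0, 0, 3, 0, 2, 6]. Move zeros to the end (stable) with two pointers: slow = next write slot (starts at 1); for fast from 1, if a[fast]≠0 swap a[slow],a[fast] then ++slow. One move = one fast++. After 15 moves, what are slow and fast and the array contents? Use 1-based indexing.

slow=8, fast=16, a=[8, 9, 4, 6, 6, 5, 6, 0, 0, 0, 0, 0, 0, 0, 0, 0, 3, 0, 2, 6]

slow=1 fast=1: a[fast]=8≠0 swap→a[1]=8, slow++,fast++
slow=2 fast=2: a[fast]=9≠0 swap→a[2]=9, slow++,fast++
slow=3 fast=3: a[fast]=4≠0 swap→a[3]=4, slow++,fast++
slow=4 fast=4: a[fast]=0, fast++
slow=4 fast=5: a[fast]=0, fast++
slow=4 fast=6: a[fast]=6≠0 swap→a[4]=6, slow++,fast++
slow=5 fast=7: a[fast]=0, fast++
slow=5 fast=8: a[fast]=0, fast++
slow=5 fast=9: a[fast]=6≠0 swap→a[5]=6, slow++,fast++
slow=6 fast=10: a[fast]=0, fast++
slow=6 fast=11: a[fast]=0, fast++
slow=6 fast=12: a[fast]=5≠0 swap→a[6]=5, slow++,fast++
slow=7 fast=13: a[fast]=0, fast++
slow=7 fast=14: a[fast]=6≠0 swap→a[7]=6, slow++,fast++
slow=8 fast=15: a[fast]=0, fast++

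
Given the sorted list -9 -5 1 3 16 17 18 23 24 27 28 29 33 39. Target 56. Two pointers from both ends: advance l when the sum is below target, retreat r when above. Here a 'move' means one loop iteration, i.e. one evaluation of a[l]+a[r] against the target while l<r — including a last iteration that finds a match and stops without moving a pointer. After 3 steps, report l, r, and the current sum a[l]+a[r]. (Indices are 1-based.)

l=1 r=14: -9+39=30 <56, l++
l=2 r=14: -5+39=34 <56, l++
l=3 r=14: 1+39=40 <56, l++

l=4, r=14, sum=42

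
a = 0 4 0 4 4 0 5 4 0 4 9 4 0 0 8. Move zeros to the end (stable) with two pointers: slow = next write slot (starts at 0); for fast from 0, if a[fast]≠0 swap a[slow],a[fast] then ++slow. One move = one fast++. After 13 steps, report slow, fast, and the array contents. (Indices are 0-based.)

slow=0 fast=0: a[fast]=0, fast++
slow=0 fast=1: a[fast]=4≠0 swap→a[0]=4, slow++,fast++
slow=1 fast=2: a[fast]=0, fast++
slow=1 fast=3: a[fast]=4≠0 swap→a[1]=4, slow++,fast++
slow=2 fast=4: a[fast]=4≠0 swap→a[2]=4, slow++,fast++
slow=3 fast=5: a[fast]=0, fast++
slow=3 fast=6: a[fast]=5≠0 swap→a[3]=5, slow++,fast++
slow=4 fast=7: a[fast]=4≠0 swap→a[4]=4, slow++,fast++
slow=5 fast=8: a[fast]=0, fast++
slow=5 fast=9: a[fast]=4≠0 swap→a[5]=4, slow++,fast++
slow=6 fast=10: a[fast]=9≠0 swap→a[6]=9, slow++,fast++
slow=7 fast=11: a[fast]=4≠0 swap→a[7]=4, slow++,fast++
slow=8 fast=12: a[fast]=0, fast++

slow=8, fast=13, a=[4, 4, 4, 5, 4, 4, 9, 4, 0, 0, 0, 0, 0, 0, 8]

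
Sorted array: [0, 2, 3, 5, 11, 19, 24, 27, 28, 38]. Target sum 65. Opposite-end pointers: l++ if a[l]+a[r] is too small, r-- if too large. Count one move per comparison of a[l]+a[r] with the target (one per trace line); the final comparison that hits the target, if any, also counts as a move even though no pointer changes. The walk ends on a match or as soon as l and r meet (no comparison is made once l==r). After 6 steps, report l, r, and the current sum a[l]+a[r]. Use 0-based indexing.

l=6, r=9, sum=62

l=0 r=9: 0+38=38 <65, l++
l=1 r=9: 2+38=40 <65, l++
l=2 r=9: 3+38=41 <65, l++
l=3 r=9: 5+38=43 <65, l++
l=4 r=9: 11+38=49 <65, l++
l=5 r=9: 19+38=57 <65, l++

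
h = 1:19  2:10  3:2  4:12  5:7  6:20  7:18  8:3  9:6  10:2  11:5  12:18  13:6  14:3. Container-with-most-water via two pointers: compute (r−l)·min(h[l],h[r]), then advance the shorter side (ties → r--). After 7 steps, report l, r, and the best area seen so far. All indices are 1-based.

[1,14] min(19,3)*13=39 best=39 * → r--
[1,13] min(19,6)*12=72 best=72 * → r--
[1,12] min(19,18)*11=198 best=198 * → r--
[1,11] min(19,5)*10=50 best=198 → r--
[1,10] min(19,2)*9=18 best=198 → r--
[1,9] min(19,6)*8=48 best=198 → r--
[1,8] min(19,3)*7=21 best=198 → r--

l=1, r=7, best area=198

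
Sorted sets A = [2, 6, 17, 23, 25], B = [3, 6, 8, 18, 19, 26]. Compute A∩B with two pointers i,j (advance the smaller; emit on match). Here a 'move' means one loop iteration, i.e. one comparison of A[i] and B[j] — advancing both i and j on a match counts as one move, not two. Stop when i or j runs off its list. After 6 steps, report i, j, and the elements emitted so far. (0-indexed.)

i=3, j=4, emitted=[6]

[i=0,j=0] 2<3 → i++
[i=1,j=0] 6>3 → j++
[i=1,j=1] 6==6 emit → i++,j++
[i=2,j=2] 17>8 → j++
[i=2,j=3] 17<18 → i++
[i=3,j=3] 23>18 → j++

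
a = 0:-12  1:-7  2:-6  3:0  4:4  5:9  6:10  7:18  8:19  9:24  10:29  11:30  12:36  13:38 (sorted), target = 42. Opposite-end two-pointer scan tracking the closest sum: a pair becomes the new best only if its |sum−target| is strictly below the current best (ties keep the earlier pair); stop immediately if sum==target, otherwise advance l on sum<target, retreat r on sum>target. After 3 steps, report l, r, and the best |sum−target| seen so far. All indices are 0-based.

l=3, r=13, best |Δ|=10

[0,13] -12+38=26 d=16 * → l++
[1,13] -7+38=31 d=11 * → l++
[2,13] -6+38=32 d=10 * → l++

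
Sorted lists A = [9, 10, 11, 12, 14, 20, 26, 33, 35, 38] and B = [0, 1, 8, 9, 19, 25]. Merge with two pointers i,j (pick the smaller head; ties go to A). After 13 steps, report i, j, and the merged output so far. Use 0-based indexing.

i=7, j=6, merged so far=[0, 1, 8, 9, 9, 10, 11, 12, 14, 19, 20, 25, 26]

[i=0,j=0] A[i]=9>B[j]=0 take 0 → j++
[i=0,j=1] A[i]=9>B[j]=1 take 1 → j++
[i=0,j=2] A[i]=9>B[j]=8 take 8 → j++
[i=0,j=3] A[i]=9<=B[j]=9 take 9 → i++
[i=1,j=3] A[i]=10>B[j]=9 take 9 → j++
[i=1,j=4] A[i]=10<=B[j]=19 take 10 → i++
[i=2,j=4] A[i]=11<=B[j]=19 take 11 → i++
[i=3,j=4] A[i]=12<=B[j]=19 take 12 → i++
[i=4,j=4] A[i]=14<=B[j]=19 take 14 → i++
[i=5,j=4] A[i]=20>B[j]=19 take 19 → j++
[i=5,j=5] A[i]=20<=B[j]=25 take 20 → i++
[i=6,j=5] A[i]=26>B[j]=25 take 25 → j++
[i=6,j=6] B done, take A[i]=26 → i++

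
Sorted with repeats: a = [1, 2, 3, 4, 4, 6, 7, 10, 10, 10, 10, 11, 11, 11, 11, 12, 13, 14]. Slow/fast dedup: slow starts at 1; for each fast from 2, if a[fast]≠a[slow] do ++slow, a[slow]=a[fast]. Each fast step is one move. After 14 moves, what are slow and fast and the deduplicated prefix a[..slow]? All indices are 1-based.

(s=1,f=2) a[fast]=2≠a[slow]=1 write a[2]=2 → slow++,fast++
(s=2,f=3) a[fast]=3≠a[slow]=2 write a[3]=3 → slow++,fast++
(s=3,f=4) a[fast]=4≠a[slow]=3 write a[4]=4 → slow++,fast++
(s=4,f=5) a[fast]=4=a[slow] dup → fast++
(s=4,f=6) a[fast]=6≠a[slow]=4 write a[5]=6 → slow++,fast++
(s=5,f=7) a[fast]=7≠a[slow]=6 write a[6]=7 → slow++,fast++
(s=6,f=8) a[fast]=10≠a[slow]=7 write a[7]=10 → slow++,fast++
(s=7,f=9) a[fast]=10=a[slow] dup → fast++
(s=7,f=10) a[fast]=10=a[slow] dup → fast++
(s=7,f=11) a[fast]=10=a[slow] dup → fast++
(s=7,f=12) a[fast]=11≠a[slow]=10 write a[8]=11 → slow++,fast++
(s=8,f=13) a[fast]=11=a[slow] dup → fast++
(s=8,f=14) a[fast]=11=a[slow] dup → fast++
(s=8,f=15) a[fast]=11=a[slow] dup → fast++

slow=8, fast=16, prefix=[1, 2, 3, 4, 6, 7, 10, 11]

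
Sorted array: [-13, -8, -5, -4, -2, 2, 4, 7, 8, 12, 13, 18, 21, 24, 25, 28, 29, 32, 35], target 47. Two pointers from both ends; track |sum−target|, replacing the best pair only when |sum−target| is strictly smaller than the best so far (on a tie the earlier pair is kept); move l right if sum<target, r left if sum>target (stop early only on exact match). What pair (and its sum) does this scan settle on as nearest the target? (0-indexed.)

pair (12, 35) with sum 47 (|Δ|=0)

[0,18] -13+35=22 d=25 * → l++
[1,18] -8+35=27 d=20 * → l++
[2,18] -5+35=30 d=17 * → l++
[3,18] -4+35=31 d=16 * → l++
[4,18] -2+35=33 d=14 * → l++
[5,18] 2+35=37 d=10 * → l++
[6,18] 4+35=39 d=8 * → l++
[7,18] 7+35=42 d=5 * → l++
[8,18] 8+35=43 d=4 * → l++
[9,18] 12+35=47 d=0 * → stop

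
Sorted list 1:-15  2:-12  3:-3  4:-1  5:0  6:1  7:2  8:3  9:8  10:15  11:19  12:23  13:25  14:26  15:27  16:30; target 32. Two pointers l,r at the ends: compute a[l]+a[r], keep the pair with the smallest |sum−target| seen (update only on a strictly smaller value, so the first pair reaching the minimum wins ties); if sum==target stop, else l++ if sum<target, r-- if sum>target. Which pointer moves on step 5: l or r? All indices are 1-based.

l

[1,16] -15+30=15 d=17 * → l++
[2,16] -12+30=18 d=14 * → l++
[3,16] -3+30=27 d=5 * → l++
[4,16] -1+30=29 d=3 * → l++
[5,16] 0+30=30 d=2 * → l++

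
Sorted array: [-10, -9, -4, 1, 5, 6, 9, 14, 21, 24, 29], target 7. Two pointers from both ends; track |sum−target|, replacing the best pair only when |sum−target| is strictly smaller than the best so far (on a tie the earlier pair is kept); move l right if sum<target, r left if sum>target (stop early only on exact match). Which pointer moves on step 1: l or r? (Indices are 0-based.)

l=0 r=10: -10+29=19 d=12 *, r--

r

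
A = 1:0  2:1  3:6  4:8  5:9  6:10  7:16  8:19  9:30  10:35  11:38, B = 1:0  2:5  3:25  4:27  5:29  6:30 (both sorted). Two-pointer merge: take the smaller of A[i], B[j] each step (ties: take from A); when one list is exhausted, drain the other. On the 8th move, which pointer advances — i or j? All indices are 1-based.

i=1 j=1: A[i]=0<=B[j]=0 take 0, i++
i=2 j=1: A[i]=1>B[j]=0 take 0, j++
i=2 j=2: A[i]=1<=B[j]=5 take 1, i++
i=3 j=2: A[i]=6>B[j]=5 take 5, j++
i=3 j=3: A[i]=6<=B[j]=25 take 6, i++
i=4 j=3: A[i]=8<=B[j]=25 take 8, i++
i=5 j=3: A[i]=9<=B[j]=25 take 9, i++
i=6 j=3: A[i]=10<=B[j]=25 take 10, i++

i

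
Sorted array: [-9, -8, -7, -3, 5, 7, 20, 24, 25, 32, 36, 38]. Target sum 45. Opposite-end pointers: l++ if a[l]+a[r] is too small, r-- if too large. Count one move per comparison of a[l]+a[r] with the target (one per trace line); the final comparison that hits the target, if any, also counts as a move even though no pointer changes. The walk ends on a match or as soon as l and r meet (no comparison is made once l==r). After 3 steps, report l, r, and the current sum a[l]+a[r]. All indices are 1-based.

l=1 r=12: -9+38=29 <45, l++
l=2 r=12: -8+38=30 <45, l++
l=3 r=12: -7+38=31 <45, l++

l=4, r=12, sum=35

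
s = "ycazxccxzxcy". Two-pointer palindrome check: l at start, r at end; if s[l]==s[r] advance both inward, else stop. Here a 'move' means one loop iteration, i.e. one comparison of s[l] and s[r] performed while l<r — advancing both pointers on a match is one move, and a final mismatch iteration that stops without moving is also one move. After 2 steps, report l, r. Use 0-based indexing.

l=2, r=9

l=0 r=11: 'y'=='y', l++,r--
l=1 r=10: 'c'=='c', l++,r--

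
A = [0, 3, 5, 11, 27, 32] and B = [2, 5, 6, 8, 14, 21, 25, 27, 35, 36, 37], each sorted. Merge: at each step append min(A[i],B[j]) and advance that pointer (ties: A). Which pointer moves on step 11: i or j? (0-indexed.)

i=0 j=0: A[i]=0<=B[j]=2 take 0, i++
i=1 j=0: A[i]=3>B[j]=2 take 2, j++
i=1 j=1: A[i]=3<=B[j]=5 take 3, i++
i=2 j=1: A[i]=5<=B[j]=5 take 5, i++
i=3 j=1: A[i]=11>B[j]=5 take 5, j++
i=3 j=2: A[i]=11>B[j]=6 take 6, j++
i=3 j=3: A[i]=11>B[j]=8 take 8, j++
i=3 j=4: A[i]=11<=B[j]=14 take 11, i++
i=4 j=4: A[i]=27>B[j]=14 take 14, j++
i=4 j=5: A[i]=27>B[j]=21 take 21, j++
i=4 j=6: A[i]=27>B[j]=25 take 25, j++

j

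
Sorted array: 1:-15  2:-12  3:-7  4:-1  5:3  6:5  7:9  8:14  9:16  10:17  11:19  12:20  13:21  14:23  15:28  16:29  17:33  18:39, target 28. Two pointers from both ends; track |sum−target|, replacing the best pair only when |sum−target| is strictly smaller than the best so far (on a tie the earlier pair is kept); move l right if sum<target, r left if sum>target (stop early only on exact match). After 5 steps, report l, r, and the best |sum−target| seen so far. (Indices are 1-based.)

l=4, r=16, best |Δ|=1

l=1 r=18: -15+39=24 d=4 *, l++
l=2 r=18: -12+39=27 d=1 *, l++
l=3 r=18: -7+39=32 d=4, r--
l=3 r=17: -7+33=26 d=2, l++
l=4 r=17: -1+33=32 d=4, r--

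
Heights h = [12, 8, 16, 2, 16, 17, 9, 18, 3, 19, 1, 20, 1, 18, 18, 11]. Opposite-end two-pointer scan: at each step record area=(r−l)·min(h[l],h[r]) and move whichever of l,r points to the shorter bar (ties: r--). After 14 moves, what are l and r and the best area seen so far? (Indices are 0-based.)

l=10, r=11, best area=192

[0,15] min(12,11)*15=165 best=165 * → r--
[0,14] min(12,18)*14=168 best=168 * → l++
[1,14] min(8,18)*13=104 best=168 → l++
[2,14] min(16,18)*12=192 best=192 * → l++
[3,14] min(2,18)*11=22 best=192 → l++
[4,14] min(16,18)*10=160 best=192 → l++
[5,14] min(17,18)*9=153 best=192 → l++
[6,14] min(9,18)*8=72 best=192 → l++
[7,14] min(18,18)*7=126 best=192 → r--
[7,13] min(18,18)*6=108 best=192 → r--
[7,12] min(18,1)*5=5 best=192 → r--
[7,11] min(18,20)*4=72 best=192 → l++
[8,11] min(3,20)*3=9 best=192 → l++
[9,11] min(19,20)*2=38 best=192 → l++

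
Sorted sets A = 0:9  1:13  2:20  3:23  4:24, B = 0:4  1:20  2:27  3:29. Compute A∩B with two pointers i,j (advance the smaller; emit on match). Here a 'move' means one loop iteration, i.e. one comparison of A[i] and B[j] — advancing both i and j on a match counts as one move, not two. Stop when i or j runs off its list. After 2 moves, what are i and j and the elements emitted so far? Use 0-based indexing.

i=0 j=0: 9>4, j++
i=0 j=1: 9<20, i++

i=1, j=1, emitted=[]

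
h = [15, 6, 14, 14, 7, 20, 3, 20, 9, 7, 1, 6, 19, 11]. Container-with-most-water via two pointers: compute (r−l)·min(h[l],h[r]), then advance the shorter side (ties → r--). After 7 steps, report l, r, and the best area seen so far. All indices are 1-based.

l=6, r=12, best area=180

l=1 r=14: min(15,11)*13=143 best=143 *, r--
l=1 r=13: min(15,19)*12=180 best=180 *, l++
l=2 r=13: min(6,19)*11=66 best=180, l++
l=3 r=13: min(14,19)*10=140 best=180, l++
l=4 r=13: min(14,19)*9=126 best=180, l++
l=5 r=13: min(7,19)*8=56 best=180, l++
l=6 r=13: min(20,19)*7=133 best=180, r--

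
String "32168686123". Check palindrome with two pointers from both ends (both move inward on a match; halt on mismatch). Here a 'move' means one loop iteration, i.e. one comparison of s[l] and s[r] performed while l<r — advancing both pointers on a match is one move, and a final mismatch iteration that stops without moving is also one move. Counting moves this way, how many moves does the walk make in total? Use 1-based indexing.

5 moves

[1,11] '3'=='3' → l++,r--
[2,10] '2'=='2' → l++,r--
[3,9] '1'=='1' → l++,r--
[4,8] '6'=='6' → l++,r--
[5,7] '8'=='8' → l++,r--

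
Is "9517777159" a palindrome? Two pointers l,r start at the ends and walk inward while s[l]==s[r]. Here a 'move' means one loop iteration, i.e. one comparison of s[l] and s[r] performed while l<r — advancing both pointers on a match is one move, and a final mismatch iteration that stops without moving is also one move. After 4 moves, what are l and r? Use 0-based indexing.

[0,9] '9'=='9' → l++,r--
[1,8] '5'=='5' → l++,r--
[2,7] '1'=='1' → l++,r--
[3,6] '7'=='7' → l++,r--

l=4, r=5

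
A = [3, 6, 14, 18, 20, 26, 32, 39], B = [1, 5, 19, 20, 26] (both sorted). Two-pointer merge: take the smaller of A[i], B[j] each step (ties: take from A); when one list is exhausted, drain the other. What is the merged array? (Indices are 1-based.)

[i=1,j=1] A[i]=3>B[j]=1 take 1 → j++
[i=1,j=2] A[i]=3<=B[j]=5 take 3 → i++
[i=2,j=2] A[i]=6>B[j]=5 take 5 → j++
[i=2,j=3] A[i]=6<=B[j]=19 take 6 → i++
[i=3,j=3] A[i]=14<=B[j]=19 take 14 → i++
[i=4,j=3] A[i]=18<=B[j]=19 take 18 → i++
[i=5,j=3] A[i]=20>B[j]=19 take 19 → j++
[i=5,j=4] A[i]=20<=B[j]=20 take 20 → i++
[i=6,j=4] A[i]=26>B[j]=20 take 20 → j++
[i=6,j=5] A[i]=26<=B[j]=26 take 26 → i++
[i=7,j=5] A[i]=32>B[j]=26 take 26 → j++
[i=7,j=6] B done, take A[i]=32 → i++
[i=8,j=6] B done, take A[i]=39 → i++

[1, 3, 5, 6, 14, 18, 19, 20, 20, 26, 26, 32, 39]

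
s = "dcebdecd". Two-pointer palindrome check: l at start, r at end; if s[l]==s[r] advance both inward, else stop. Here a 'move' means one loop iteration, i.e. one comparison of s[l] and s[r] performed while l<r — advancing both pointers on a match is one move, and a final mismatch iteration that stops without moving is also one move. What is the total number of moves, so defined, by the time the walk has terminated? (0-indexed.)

4 moves

[0,7] 'd'=='d' → l++,r--
[1,6] 'c'=='c' → l++,r--
[2,5] 'e'=='e' → l++,r--
[3,4] 'b'!='d' → stop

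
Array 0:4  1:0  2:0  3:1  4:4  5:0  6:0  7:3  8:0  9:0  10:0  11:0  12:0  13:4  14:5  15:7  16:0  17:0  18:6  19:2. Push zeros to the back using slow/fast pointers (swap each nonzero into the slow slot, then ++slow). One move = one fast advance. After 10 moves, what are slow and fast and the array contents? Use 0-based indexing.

slow=4, fast=10, a=[4, 1, 4, 3, 0, 0, 0, 0, 0, 0, 0, 0, 0, 4, 5, 7, 0, 0, 6, 2]

slow=0 fast=0: a[fast]=4≠0 swap→a[0]=4, slow++,fast++
slow=1 fast=1: a[fast]=0, fast++
slow=1 fast=2: a[fast]=0, fast++
slow=1 fast=3: a[fast]=1≠0 swap→a[1]=1, slow++,fast++
slow=2 fast=4: a[fast]=4≠0 swap→a[2]=4, slow++,fast++
slow=3 fast=5: a[fast]=0, fast++
slow=3 fast=6: a[fast]=0, fast++
slow=3 fast=7: a[fast]=3≠0 swap→a[3]=3, slow++,fast++
slow=4 fast=8: a[fast]=0, fast++
slow=4 fast=9: a[fast]=0, fast++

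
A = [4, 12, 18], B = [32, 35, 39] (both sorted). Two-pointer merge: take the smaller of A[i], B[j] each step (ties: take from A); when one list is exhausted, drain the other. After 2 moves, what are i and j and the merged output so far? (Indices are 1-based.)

i=1 j=1: A[i]=4<=B[j]=32 take 4, i++
i=2 j=1: A[i]=12<=B[j]=32 take 12, i++

i=3, j=1, merged so far=[4, 12]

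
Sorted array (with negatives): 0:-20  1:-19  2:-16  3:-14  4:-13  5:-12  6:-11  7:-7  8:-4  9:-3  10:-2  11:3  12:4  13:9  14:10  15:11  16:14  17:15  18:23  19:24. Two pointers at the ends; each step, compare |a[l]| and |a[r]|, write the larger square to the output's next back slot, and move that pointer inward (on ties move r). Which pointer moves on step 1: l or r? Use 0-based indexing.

[0,19] |-20|<=|24| out[19]=576 → r--

r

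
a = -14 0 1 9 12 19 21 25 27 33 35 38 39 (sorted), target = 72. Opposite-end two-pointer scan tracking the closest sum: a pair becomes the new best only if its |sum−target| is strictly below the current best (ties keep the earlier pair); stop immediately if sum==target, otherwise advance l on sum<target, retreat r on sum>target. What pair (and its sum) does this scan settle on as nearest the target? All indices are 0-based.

pair (33, 39) with sum 72 (|Δ|=0)

[0,12] -14+39=25 d=47 * → l++
[1,12] 0+39=39 d=33 * → l++
[2,12] 1+39=40 d=32 * → l++
[3,12] 9+39=48 d=24 * → l++
[4,12] 12+39=51 d=21 * → l++
[5,12] 19+39=58 d=14 * → l++
[6,12] 21+39=60 d=12 * → l++
[7,12] 25+39=64 d=8 * → l++
[8,12] 27+39=66 d=6 * → l++
[9,12] 33+39=72 d=0 * → stop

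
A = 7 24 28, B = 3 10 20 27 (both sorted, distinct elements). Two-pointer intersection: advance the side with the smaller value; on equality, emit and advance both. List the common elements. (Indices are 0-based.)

intersection = []

i=0 j=0: 7>3, j++
i=0 j=1: 7<10, i++
i=1 j=1: 24>10, j++
i=1 j=2: 24>20, j++
i=1 j=3: 24<27, i++
i=2 j=3: 28>27, j++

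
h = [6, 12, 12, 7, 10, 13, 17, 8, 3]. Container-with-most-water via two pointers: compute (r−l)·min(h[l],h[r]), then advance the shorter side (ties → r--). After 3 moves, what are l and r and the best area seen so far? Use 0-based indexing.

l=1, r=6, best area=48

l=0 r=8: min(6,3)*8=24 best=24 *, r--
l=0 r=7: min(6,8)*7=42 best=42 *, l++
l=1 r=7: min(12,8)*6=48 best=48 *, r--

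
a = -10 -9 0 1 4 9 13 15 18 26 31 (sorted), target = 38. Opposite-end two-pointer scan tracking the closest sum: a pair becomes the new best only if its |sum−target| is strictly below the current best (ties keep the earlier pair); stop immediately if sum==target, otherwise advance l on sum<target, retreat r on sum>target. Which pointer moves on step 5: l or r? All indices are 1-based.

l

l=1 r=11: -10+31=21 d=17 *, l++
l=2 r=11: -9+31=22 d=16 *, l++
l=3 r=11: 0+31=31 d=7 *, l++
l=4 r=11: 1+31=32 d=6 *, l++
l=5 r=11: 4+31=35 d=3 *, l++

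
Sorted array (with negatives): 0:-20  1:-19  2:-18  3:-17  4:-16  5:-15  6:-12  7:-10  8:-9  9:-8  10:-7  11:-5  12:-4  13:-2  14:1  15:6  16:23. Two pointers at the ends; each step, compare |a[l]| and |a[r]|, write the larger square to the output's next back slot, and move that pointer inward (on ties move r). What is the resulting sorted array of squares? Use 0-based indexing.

[1, 4, 16, 25, 36, 49, 64, 81, 100, 144, 225, 256, 289, 324, 361, 400, 529]

[0,16] |-20|<=|23| out[16]=529 → r--
[0,15] |-20|>|6| out[15]=400 → l++
[1,15] |-19|>|6| out[14]=361 → l++
[2,15] |-18|>|6| out[13]=324 → l++
[3,15] |-17|>|6| out[12]=289 → l++
[4,15] |-16|>|6| out[11]=256 → l++
[5,15] |-15|>|6| out[10]=225 → l++
[6,15] |-12|>|6| out[9]=144 → l++
[7,15] |-10|>|6| out[8]=100 → l++
[8,15] |-9|>|6| out[7]=81 → l++
[9,15] |-8|>|6| out[6]=64 → l++
[10,15] |-7|>|6| out[5]=49 → l++
[11,15] |-5|<=|6| out[4]=36 → r--
[11,14] |-5|>|1| out[3]=25 → l++
[12,14] |-4|>|1| out[2]=16 → l++
[13,14] |-2|>|1| out[1]=4 → l++
[14,14] |1|<=|1| out[0]=1 → r--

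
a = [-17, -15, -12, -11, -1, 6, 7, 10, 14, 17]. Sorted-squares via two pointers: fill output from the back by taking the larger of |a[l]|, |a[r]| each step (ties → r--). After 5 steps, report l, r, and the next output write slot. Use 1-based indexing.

[1,10] |-17|<=|17| out[10]=289 → r--
[1,9] |-17|>|14| out[9]=289 → l++
[2,9] |-15|>|14| out[8]=225 → l++
[3,9] |-12|<=|14| out[7]=196 → r--
[3,8] |-12|>|10| out[6]=144 → l++

l=4, r=8, next write slot=5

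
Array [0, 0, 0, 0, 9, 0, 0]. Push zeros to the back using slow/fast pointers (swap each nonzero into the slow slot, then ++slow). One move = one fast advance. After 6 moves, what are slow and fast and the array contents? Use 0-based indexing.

(s=0,f=0) a[fast]=0 → fast++
(s=0,f=1) a[fast]=0 → fast++
(s=0,f=2) a[fast]=0 → fast++
(s=0,f=3) a[fast]=0 → fast++
(s=0,f=4) a[fast]=9≠0 swap→a[0]=9 → slow++,fast++
(s=1,f=5) a[fast]=0 → fast++

slow=1, fast=6, a=[9, 0, 0, 0, 0, 0, 0]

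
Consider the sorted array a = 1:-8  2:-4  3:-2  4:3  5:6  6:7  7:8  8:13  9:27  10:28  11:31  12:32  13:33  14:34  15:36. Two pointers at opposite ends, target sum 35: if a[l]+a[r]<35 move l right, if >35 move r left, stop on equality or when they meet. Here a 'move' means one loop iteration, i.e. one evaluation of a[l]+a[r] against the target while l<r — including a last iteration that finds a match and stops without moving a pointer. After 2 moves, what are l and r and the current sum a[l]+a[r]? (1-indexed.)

l=3, r=15, sum=34

l=1 r=15: -8+36=28 <35, l++
l=2 r=15: -4+36=32 <35, l++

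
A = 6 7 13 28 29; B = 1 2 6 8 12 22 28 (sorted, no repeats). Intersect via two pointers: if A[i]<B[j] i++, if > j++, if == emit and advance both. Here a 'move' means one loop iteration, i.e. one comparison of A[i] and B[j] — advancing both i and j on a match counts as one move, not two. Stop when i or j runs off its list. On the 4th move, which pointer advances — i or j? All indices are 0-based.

i=0 j=0: 6>1, j++
i=0 j=1: 6>2, j++
i=0 j=2: 6==6 emit, i++,j++
i=1 j=3: 7<8, i++

i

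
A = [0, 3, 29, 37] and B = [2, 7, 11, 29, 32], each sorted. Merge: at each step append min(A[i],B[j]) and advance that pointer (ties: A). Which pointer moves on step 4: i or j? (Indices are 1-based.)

[i=1,j=1] A[i]=0<=B[j]=2 take 0 → i++
[i=2,j=1] A[i]=3>B[j]=2 take 2 → j++
[i=2,j=2] A[i]=3<=B[j]=7 take 3 → i++
[i=3,j=2] A[i]=29>B[j]=7 take 7 → j++

j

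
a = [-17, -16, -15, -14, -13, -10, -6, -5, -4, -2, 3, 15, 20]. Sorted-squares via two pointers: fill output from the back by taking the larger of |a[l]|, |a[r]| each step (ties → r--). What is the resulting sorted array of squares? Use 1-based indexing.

l=1 r=13: |-17|<=|20| out[13]=400, r--
l=1 r=12: |-17|>|15| out[12]=289, l++
l=2 r=12: |-16|>|15| out[11]=256, l++
l=3 r=12: |-15|<=|15| out[10]=225, r--
l=3 r=11: |-15|>|3| out[9]=225, l++
l=4 r=11: |-14|>|3| out[8]=196, l++
l=5 r=11: |-13|>|3| out[7]=169, l++
l=6 r=11: |-10|>|3| out[6]=100, l++
l=7 r=11: |-6|>|3| out[5]=36, l++
l=8 r=11: |-5|>|3| out[4]=25, l++
l=9 r=11: |-4|>|3| out[3]=16, l++
l=10 r=11: |-2|<=|3| out[2]=9, r--
l=10 r=10: |-2|<=|-2| out[1]=4, r--

[4, 9, 16, 25, 36, 100, 169, 196, 225, 225, 256, 289, 400]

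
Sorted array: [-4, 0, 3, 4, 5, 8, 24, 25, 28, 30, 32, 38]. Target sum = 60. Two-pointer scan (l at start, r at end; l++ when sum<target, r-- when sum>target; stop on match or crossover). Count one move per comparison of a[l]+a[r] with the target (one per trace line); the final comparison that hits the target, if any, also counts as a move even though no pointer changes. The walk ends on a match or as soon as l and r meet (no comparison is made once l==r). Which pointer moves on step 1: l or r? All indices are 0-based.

l=0 r=11: -4+38=34 <60, l++

l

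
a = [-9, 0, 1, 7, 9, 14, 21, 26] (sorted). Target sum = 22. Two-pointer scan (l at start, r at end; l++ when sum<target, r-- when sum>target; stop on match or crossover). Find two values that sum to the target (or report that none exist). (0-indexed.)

(1, 21)

l=0 r=7: -9+26=17 <22, l++
l=1 r=7: 0+26=26 >22, r--
l=1 r=6: 0+21=21 <22, l++
l=2 r=6: 1+21=22, found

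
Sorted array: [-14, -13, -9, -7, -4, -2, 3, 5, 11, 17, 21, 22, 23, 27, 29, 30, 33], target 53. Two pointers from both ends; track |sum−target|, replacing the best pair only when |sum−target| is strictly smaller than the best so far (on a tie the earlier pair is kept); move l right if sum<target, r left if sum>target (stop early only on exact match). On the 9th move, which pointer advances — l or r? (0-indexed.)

l=0 r=16: -14+33=19 d=34 *, l++
l=1 r=16: -13+33=20 d=33 *, l++
l=2 r=16: -9+33=24 d=29 *, l++
l=3 r=16: -7+33=26 d=27 *, l++
l=4 r=16: -4+33=29 d=24 *, l++
l=5 r=16: -2+33=31 d=22 *, l++
l=6 r=16: 3+33=36 d=17 *, l++
l=7 r=16: 5+33=38 d=15 *, l++
l=8 r=16: 11+33=44 d=9 *, l++

l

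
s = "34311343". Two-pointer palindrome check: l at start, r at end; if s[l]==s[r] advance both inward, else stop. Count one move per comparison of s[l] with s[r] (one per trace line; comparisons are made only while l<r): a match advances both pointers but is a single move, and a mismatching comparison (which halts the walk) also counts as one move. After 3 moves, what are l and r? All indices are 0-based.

l=3, r=4

[0,7] '3'=='3' → l++,r--
[1,6] '4'=='4' → l++,r--
[2,5] '3'=='3' → l++,r--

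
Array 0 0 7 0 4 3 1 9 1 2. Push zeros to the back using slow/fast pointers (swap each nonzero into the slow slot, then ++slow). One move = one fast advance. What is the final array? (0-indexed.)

(s=0,f=0) a[fast]=0 → fast++
(s=0,f=1) a[fast]=0 → fast++
(s=0,f=2) a[fast]=7≠0 swap→a[0]=7 → slow++,fast++
(s=1,f=3) a[fast]=0 → fast++
(s=1,f=4) a[fast]=4≠0 swap→a[1]=4 → slow++,fast++
(s=2,f=5) a[fast]=3≠0 swap→a[2]=3 → slow++,fast++
(s=3,f=6) a[fast]=1≠0 swap→a[3]=1 → slow++,fast++
(s=4,f=7) a[fast]=9≠0 swap→a[4]=9 → slow++,fast++
(s=5,f=8) a[fast]=1≠0 swap→a[5]=1 → slow++,fast++
(s=6,f=9) a[fast]=2≠0 swap→a[6]=2 → slow++,fast++

[7, 4, 3, 1, 9, 1, 2, 0, 0, 0]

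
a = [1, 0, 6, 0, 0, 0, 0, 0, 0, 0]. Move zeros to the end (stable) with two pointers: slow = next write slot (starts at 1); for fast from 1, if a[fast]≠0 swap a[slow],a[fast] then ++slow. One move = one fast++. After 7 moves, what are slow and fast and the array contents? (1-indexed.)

slow=3, fast=8, a=[1, 6, 0, 0, 0, 0, 0, 0, 0, 0]

(s=1,f=1) a[fast]=1≠0 swap→a[1]=1 → slow++,fast++
(s=2,f=2) a[fast]=0 → fast++
(s=2,f=3) a[fast]=6≠0 swap→a[2]=6 → slow++,fast++
(s=3,f=4) a[fast]=0 → fast++
(s=3,f=5) a[fast]=0 → fast++
(s=3,f=6) a[fast]=0 → fast++
(s=3,f=7) a[fast]=0 → fast++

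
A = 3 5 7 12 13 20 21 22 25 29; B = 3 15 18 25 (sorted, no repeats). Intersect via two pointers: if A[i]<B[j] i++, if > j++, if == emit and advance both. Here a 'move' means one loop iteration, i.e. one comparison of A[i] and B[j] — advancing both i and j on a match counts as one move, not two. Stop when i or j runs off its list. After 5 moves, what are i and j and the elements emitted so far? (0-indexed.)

[i=0,j=0] 3==3 emit → i++,j++
[i=1,j=1] 5<15 → i++
[i=2,j=1] 7<15 → i++
[i=3,j=1] 12<15 → i++
[i=4,j=1] 13<15 → i++

i=5, j=1, emitted=[3]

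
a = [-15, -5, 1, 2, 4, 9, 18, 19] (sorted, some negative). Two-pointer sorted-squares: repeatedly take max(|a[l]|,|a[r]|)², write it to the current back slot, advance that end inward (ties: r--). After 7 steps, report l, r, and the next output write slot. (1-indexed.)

l=1 r=8: |-15|<=|19| out[8]=361, r--
l=1 r=7: |-15|<=|18| out[7]=324, r--
l=1 r=6: |-15|>|9| out[6]=225, l++
l=2 r=6: |-5|<=|9| out[5]=81, r--
l=2 r=5: |-5|>|4| out[4]=25, l++
l=3 r=5: |1|<=|4| out[3]=16, r--
l=3 r=4: |1|<=|2| out[2]=4, r--

l=3, r=3, next write slot=1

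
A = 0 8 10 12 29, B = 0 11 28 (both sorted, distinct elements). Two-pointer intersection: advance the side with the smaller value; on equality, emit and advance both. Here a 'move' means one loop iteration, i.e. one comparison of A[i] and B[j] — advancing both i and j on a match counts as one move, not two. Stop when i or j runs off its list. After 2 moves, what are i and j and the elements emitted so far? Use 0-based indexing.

i=2, j=1, emitted=[0]

[i=0,j=0] 0==0 emit → i++,j++
[i=1,j=1] 8<11 → i++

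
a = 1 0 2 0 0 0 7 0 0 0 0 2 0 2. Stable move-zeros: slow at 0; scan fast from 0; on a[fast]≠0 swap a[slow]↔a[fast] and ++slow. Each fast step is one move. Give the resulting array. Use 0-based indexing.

(s=0,f=0) a[fast]=1≠0 swap→a[0]=1 → slow++,fast++
(s=1,f=1) a[fast]=0 → fast++
(s=1,f=2) a[fast]=2≠0 swap→a[1]=2 → slow++,fast++
(s=2,f=3) a[fast]=0 → fast++
(s=2,f=4) a[fast]=0 → fast++
(s=2,f=5) a[fast]=0 → fast++
(s=2,f=6) a[fast]=7≠0 swap→a[2]=7 → slow++,fast++
(s=3,f=7) a[fast]=0 → fast++
(s=3,f=8) a[fast]=0 → fast++
(s=3,f=9) a[fast]=0 → fast++
(s=3,f=10) a[fast]=0 → fast++
(s=3,f=11) a[fast]=2≠0 swap→a[3]=2 → slow++,fast++
(s=4,f=12) a[fast]=0 → fast++
(s=4,f=13) a[fast]=2≠0 swap→a[4]=2 → slow++,fast++

[1, 2, 7, 2, 2, 0, 0, 0, 0, 0, 0, 0, 0, 0]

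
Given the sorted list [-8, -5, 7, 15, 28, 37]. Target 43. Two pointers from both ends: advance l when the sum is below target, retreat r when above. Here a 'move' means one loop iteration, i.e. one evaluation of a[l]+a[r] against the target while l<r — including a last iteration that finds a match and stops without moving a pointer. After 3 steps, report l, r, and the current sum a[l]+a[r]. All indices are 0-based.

[0,5] -8+37=29 <43 → l++
[1,5] -5+37=32 <43 → l++
[2,5] 7+37=44 >43 → r--

l=2, r=4, sum=35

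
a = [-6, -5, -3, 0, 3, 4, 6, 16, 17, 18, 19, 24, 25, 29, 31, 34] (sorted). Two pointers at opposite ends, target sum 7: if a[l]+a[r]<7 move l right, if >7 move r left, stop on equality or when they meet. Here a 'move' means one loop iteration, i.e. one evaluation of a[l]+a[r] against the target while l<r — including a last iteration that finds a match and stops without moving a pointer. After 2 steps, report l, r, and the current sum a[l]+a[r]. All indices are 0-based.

[0,15] -6+34=28 >7 → r--
[0,14] -6+31=25 >7 → r--

l=0, r=13, sum=23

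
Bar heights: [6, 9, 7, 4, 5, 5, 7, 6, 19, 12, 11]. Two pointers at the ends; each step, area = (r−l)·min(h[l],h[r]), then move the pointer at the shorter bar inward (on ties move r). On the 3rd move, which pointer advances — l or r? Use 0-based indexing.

l

[0,10] min(6,11)*10=60 best=60 * → l++
[1,10] min(9,11)*9=81 best=81 * → l++
[2,10] min(7,11)*8=56 best=81 → l++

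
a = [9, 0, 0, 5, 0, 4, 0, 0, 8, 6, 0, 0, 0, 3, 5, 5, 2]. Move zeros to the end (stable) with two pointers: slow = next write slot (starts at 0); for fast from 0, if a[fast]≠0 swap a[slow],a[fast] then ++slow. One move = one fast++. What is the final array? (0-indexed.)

[9, 5, 4, 8, 6, 3, 5, 5, 2, 0, 0, 0, 0, 0, 0, 0, 0]

(s=0,f=0) a[fast]=9≠0 swap→a[0]=9 → slow++,fast++
(s=1,f=1) a[fast]=0 → fast++
(s=1,f=2) a[fast]=0 → fast++
(s=1,f=3) a[fast]=5≠0 swap→a[1]=5 → slow++,fast++
(s=2,f=4) a[fast]=0 → fast++
(s=2,f=5) a[fast]=4≠0 swap→a[2]=4 → slow++,fast++
(s=3,f=6) a[fast]=0 → fast++
(s=3,f=7) a[fast]=0 → fast++
(s=3,f=8) a[fast]=8≠0 swap→a[3]=8 → slow++,fast++
(s=4,f=9) a[fast]=6≠0 swap→a[4]=6 → slow++,fast++
(s=5,f=10) a[fast]=0 → fast++
(s=5,f=11) a[fast]=0 → fast++
(s=5,f=12) a[fast]=0 → fast++
(s=5,f=13) a[fast]=3≠0 swap→a[5]=3 → slow++,fast++
(s=6,f=14) a[fast]=5≠0 swap→a[6]=5 → slow++,fast++
(s=7,f=15) a[fast]=5≠0 swap→a[7]=5 → slow++,fast++
(s=8,f=16) a[fast]=2≠0 swap→a[8]=2 → slow++,fast++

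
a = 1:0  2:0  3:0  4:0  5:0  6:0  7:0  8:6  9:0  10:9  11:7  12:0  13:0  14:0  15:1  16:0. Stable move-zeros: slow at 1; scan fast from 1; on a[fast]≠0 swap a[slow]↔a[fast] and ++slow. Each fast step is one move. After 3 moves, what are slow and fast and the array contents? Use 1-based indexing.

slow=1, fast=4, a=[0, 0, 0, 0, 0, 0, 0, 6, 0, 9, 7, 0, 0, 0, 1, 0]

(s=1,f=1) a[fast]=0 → fast++
(s=1,f=2) a[fast]=0 → fast++
(s=1,f=3) a[fast]=0 → fast++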